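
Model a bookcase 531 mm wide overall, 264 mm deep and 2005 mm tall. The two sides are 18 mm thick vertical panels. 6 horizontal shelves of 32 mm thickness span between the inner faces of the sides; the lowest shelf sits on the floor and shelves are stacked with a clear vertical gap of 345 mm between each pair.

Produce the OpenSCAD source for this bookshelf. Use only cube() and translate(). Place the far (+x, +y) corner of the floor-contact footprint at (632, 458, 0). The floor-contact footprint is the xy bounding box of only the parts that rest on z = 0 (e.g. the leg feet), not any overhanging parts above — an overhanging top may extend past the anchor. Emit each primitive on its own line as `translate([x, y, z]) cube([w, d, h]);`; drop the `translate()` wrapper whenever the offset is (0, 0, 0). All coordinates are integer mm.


translate([101, 194, 0]) cube([18, 264, 2005]);
translate([614, 194, 0]) cube([18, 264, 2005]);
translate([119, 194, 0]) cube([495, 264, 32]);
translate([119, 194, 377]) cube([495, 264, 32]);
translate([119, 194, 754]) cube([495, 264, 32]);
translate([119, 194, 1131]) cube([495, 264, 32]);
translate([119, 194, 1508]) cube([495, 264, 32]);
translate([119, 194, 1885]) cube([495, 264, 32]);


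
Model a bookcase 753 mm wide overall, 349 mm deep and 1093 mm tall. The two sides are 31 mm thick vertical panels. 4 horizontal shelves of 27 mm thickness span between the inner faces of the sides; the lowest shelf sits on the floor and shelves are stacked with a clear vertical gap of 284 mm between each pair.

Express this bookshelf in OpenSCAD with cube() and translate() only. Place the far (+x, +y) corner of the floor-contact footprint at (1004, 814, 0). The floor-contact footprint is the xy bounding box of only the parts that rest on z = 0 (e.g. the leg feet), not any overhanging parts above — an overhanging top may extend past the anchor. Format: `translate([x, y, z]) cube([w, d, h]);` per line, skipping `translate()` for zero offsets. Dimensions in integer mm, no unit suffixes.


translate([251, 465, 0]) cube([31, 349, 1093]);
translate([973, 465, 0]) cube([31, 349, 1093]);
translate([282, 465, 0]) cube([691, 349, 27]);
translate([282, 465, 311]) cube([691, 349, 27]);
translate([282, 465, 622]) cube([691, 349, 27]);
translate([282, 465, 933]) cube([691, 349, 27]);


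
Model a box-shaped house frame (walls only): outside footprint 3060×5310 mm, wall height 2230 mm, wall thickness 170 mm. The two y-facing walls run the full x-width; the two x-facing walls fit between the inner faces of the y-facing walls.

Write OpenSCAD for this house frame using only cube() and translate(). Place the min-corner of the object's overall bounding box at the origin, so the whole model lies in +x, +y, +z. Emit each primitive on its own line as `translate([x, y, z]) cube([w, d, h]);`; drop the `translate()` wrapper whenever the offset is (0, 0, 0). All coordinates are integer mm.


cube([3060, 170, 2230]);
translate([0, 5140, 0]) cube([3060, 170, 2230]);
translate([0, 170, 0]) cube([170, 4970, 2230]);
translate([2890, 170, 0]) cube([170, 4970, 2230]);


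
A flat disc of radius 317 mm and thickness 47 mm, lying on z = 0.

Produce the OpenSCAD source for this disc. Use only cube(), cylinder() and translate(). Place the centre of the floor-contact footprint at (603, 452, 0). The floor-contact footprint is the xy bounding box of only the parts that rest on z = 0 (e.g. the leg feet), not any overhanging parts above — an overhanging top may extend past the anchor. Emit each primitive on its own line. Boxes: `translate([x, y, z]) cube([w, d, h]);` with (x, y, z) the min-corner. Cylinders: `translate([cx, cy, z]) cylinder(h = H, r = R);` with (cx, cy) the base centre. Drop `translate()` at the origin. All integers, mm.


translate([603, 452, 0]) cylinder(h = 47, r = 317);


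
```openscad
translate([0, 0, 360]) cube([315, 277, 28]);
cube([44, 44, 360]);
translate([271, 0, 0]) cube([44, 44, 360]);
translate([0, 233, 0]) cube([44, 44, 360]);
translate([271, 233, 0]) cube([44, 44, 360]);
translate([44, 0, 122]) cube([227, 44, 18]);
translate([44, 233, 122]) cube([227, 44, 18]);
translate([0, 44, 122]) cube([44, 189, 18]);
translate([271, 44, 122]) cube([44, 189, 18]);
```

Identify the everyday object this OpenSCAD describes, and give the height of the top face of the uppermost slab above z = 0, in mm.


A stool. The seat height is 388 mm.

A 315×277×28 slab at z = 360 on four corner posts — a stool. The seat top is 360 + 28 = 388 mm.


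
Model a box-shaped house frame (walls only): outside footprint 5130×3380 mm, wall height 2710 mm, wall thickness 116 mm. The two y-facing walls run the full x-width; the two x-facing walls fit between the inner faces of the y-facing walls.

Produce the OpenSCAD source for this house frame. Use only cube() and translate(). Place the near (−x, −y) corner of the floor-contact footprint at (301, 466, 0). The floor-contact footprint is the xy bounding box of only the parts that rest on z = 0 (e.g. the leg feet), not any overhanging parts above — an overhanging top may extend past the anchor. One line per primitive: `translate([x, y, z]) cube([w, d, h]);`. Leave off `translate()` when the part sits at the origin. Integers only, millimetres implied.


translate([301, 466, 0]) cube([5130, 116, 2710]);
translate([301, 3730, 0]) cube([5130, 116, 2710]);
translate([301, 582, 0]) cube([116, 3148, 2710]);
translate([5315, 582, 0]) cube([116, 3148, 2710]);


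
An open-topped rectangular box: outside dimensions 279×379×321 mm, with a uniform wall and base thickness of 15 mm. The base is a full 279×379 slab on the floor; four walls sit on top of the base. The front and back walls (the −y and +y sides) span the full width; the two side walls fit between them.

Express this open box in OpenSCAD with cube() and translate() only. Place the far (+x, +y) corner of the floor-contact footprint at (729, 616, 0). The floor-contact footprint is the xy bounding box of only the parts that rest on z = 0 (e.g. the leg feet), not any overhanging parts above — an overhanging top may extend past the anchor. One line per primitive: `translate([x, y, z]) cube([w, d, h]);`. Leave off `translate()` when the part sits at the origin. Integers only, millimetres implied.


translate([450, 237, 0]) cube([279, 379, 15]);
translate([450, 237, 15]) cube([279, 15, 306]);
translate([450, 601, 15]) cube([279, 15, 306]);
translate([450, 252, 15]) cube([15, 349, 306]);
translate([714, 252, 15]) cube([15, 349, 306]);


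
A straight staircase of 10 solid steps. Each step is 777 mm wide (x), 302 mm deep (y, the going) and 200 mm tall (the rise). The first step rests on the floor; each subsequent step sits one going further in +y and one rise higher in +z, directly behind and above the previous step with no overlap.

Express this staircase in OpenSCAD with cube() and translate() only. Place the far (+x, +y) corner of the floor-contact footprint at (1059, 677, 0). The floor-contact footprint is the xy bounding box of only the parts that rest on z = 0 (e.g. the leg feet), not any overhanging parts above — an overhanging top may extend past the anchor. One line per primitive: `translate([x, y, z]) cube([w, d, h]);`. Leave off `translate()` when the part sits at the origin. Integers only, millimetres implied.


translate([282, 375, 0]) cube([777, 302, 200]);
translate([282, 677, 200]) cube([777, 302, 200]);
translate([282, 979, 400]) cube([777, 302, 200]);
translate([282, 1281, 600]) cube([777, 302, 200]);
translate([282, 1583, 800]) cube([777, 302, 200]);
translate([282, 1885, 1000]) cube([777, 302, 200]);
translate([282, 2187, 1200]) cube([777, 302, 200]);
translate([282, 2489, 1400]) cube([777, 302, 200]);
translate([282, 2791, 1600]) cube([777, 302, 200]);
translate([282, 3093, 1800]) cube([777, 302, 200]);


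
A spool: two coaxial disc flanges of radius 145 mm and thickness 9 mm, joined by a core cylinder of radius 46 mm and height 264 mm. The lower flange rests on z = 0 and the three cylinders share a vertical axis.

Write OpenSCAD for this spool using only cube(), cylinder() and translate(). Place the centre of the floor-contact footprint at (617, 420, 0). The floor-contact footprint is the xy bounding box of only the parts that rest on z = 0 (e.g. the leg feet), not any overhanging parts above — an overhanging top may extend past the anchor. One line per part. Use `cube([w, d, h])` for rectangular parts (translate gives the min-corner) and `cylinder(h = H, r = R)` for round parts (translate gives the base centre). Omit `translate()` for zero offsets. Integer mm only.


translate([617, 420, 0]) cylinder(h = 9, r = 145);
translate([617, 420, 9]) cylinder(h = 264, r = 46);
translate([617, 420, 273]) cylinder(h = 9, r = 145);


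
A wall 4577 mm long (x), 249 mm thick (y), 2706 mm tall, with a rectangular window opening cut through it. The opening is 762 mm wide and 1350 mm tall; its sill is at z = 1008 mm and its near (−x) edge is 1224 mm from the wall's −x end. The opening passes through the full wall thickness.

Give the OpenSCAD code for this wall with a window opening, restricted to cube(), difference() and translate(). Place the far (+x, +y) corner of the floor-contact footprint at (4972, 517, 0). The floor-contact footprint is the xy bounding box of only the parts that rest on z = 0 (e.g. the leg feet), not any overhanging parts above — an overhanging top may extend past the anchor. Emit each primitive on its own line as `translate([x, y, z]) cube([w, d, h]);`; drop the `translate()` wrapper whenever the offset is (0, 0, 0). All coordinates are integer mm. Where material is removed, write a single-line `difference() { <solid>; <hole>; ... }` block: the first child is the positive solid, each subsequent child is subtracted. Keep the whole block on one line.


difference() { translate([395, 268, 0]) cube([4577, 249, 2706]); translate([1619, 268, 1008]) cube([762, 249, 1350]); }


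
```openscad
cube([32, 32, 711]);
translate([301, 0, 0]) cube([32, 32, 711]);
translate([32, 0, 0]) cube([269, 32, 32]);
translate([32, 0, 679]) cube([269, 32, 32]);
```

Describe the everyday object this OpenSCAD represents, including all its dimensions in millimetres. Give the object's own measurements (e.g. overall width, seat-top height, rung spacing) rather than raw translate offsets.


A rectangular picture frame lying in the x–z plane (depth along y). The opening is 269 mm wide (x) by 647 mm tall (z), surrounded by a border 32 mm wide on all four sides. The frame is 32 mm deep and is made of two full-height vertical stiles with two horizontal rails fitted between them.


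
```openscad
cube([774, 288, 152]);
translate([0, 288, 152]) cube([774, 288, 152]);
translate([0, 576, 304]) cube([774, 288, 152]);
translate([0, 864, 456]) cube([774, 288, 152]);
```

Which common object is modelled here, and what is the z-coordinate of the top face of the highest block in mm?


A staircase. The total rise is 608 mm.

4 identical blocks, each offset up and back from the previous — a staircase. Each step is 152 mm tall and there are 4 of them, so the total rise is 4 × 152 = 608 mm.


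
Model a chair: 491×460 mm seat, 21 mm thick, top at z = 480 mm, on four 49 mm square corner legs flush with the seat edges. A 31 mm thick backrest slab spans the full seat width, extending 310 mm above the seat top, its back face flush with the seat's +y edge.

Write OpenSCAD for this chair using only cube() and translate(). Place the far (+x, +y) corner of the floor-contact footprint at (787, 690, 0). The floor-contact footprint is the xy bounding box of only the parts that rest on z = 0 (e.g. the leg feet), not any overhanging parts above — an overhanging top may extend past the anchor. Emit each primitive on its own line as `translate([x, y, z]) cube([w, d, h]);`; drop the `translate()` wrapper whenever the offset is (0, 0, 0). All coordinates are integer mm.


translate([296, 230, 459]) cube([491, 460, 21]);
translate([296, 230, 0]) cube([49, 49, 459]);
translate([738, 230, 0]) cube([49, 49, 459]);
translate([296, 641, 0]) cube([49, 49, 459]);
translate([738, 641, 0]) cube([49, 49, 459]);
translate([296, 659, 480]) cube([491, 31, 310]);


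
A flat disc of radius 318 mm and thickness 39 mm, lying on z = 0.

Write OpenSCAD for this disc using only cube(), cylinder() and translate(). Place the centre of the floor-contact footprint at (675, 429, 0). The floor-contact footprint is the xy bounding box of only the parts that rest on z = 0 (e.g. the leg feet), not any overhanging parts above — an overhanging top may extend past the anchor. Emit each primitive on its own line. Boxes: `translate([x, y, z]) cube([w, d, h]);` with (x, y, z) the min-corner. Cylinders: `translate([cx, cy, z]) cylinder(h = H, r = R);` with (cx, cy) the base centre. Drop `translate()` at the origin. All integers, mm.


translate([675, 429, 0]) cylinder(h = 39, r = 318);


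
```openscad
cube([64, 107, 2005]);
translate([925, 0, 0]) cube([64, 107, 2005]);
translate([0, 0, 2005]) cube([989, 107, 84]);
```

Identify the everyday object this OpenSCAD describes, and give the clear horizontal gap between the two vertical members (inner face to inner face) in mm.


A door frame. The clear opening width is 861 mm.

Two 2005 mm tall posts with a header on top — a door frame. The left jamb is 64 mm wide at x = 0; the right jamb starts at x = 925. The clear opening is 925 − 64 = 861 mm.


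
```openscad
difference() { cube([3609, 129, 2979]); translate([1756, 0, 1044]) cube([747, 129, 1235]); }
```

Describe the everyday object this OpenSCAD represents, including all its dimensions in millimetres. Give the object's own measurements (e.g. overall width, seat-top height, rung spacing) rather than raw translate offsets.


A wall 3609 mm long (x), 129 mm thick (y), 2979 mm tall, with a rectangular window opening cut through it. The opening is 747 mm wide and 1235 mm tall; its sill is at z = 1044 mm and its near (−x) edge is 1756 mm from the wall's −x end. The opening passes through the full wall thickness.


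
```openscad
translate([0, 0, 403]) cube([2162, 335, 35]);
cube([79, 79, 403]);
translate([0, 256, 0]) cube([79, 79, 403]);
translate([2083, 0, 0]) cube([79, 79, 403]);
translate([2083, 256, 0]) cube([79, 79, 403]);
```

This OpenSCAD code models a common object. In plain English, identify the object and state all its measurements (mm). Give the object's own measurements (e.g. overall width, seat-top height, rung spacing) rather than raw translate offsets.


A bench: a 2162×335 mm seat slab, 35 mm thick, top at z = 438 mm, on four 79×79 mm square legs flush with the seat corners and standing on z = 0.


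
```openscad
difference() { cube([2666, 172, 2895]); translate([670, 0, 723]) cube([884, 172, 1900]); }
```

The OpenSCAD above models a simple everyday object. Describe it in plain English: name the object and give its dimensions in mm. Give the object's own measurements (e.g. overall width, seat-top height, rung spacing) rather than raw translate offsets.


A wall 2666 mm long (x), 172 mm thick (y), 2895 mm tall, with a rectangular window opening cut through it. The opening is 884 mm wide and 1900 mm tall; its sill is at z = 723 mm and its near (−x) edge is 670 mm from the wall's −x end. The opening passes through the full wall thickness.


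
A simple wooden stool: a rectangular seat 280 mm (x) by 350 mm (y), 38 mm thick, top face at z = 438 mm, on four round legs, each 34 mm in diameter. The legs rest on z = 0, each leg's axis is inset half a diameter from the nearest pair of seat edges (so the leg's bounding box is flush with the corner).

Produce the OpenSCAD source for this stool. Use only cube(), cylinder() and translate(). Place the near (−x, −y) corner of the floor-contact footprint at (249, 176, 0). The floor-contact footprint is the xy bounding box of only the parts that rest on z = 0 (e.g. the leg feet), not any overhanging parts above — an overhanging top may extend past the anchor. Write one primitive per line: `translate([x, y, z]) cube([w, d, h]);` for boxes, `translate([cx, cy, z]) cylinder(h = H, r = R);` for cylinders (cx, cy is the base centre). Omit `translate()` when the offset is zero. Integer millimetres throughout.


translate([249, 176, 400]) cube([280, 350, 38]);
translate([266, 193, 0]) cylinder(h = 400, r = 17);
translate([512, 193, 0]) cylinder(h = 400, r = 17);
translate([266, 509, 0]) cylinder(h = 400, r = 17);
translate([512, 509, 0]) cylinder(h = 400, r = 17);


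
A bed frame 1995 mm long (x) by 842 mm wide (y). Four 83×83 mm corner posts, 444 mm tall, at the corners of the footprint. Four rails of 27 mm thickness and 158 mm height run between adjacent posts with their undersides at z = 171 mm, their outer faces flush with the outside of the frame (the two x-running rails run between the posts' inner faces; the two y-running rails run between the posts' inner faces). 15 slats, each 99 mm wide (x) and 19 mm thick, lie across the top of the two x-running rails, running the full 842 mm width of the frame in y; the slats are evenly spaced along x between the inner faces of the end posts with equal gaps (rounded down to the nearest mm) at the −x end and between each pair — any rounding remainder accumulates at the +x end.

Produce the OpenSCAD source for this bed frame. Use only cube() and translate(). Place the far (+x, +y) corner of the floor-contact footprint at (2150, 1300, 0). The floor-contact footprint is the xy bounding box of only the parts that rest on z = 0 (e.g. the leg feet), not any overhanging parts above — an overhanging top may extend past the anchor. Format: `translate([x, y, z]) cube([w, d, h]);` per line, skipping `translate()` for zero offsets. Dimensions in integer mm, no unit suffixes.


translate([155, 458, 0]) cube([83, 83, 444]);
translate([155, 1217, 0]) cube([83, 83, 444]);
translate([2067, 458, 0]) cube([83, 83, 444]);
translate([2067, 1217, 0]) cube([83, 83, 444]);
translate([238, 458, 171]) cube([1829, 27, 158]);
translate([238, 1273, 171]) cube([1829, 27, 158]);
translate([155, 541, 171]) cube([27, 676, 158]);
translate([2123, 541, 171]) cube([27, 676, 158]);
translate([259, 458, 329]) cube([99, 842, 19]);
translate([379, 458, 329]) cube([99, 842, 19]);
translate([499, 458, 329]) cube([99, 842, 19]);
translate([619, 458, 329]) cube([99, 842, 19]);
translate([739, 458, 329]) cube([99, 842, 19]);
translate([859, 458, 329]) cube([99, 842, 19]);
translate([979, 458, 329]) cube([99, 842, 19]);
translate([1099, 458, 329]) cube([99, 842, 19]);
translate([1219, 458, 329]) cube([99, 842, 19]);
translate([1339, 458, 329]) cube([99, 842, 19]);
translate([1459, 458, 329]) cube([99, 842, 19]);
translate([1579, 458, 329]) cube([99, 842, 19]);
translate([1699, 458, 329]) cube([99, 842, 19]);
translate([1819, 458, 329]) cube([99, 842, 19]);
translate([1939, 458, 329]) cube([99, 842, 19]);


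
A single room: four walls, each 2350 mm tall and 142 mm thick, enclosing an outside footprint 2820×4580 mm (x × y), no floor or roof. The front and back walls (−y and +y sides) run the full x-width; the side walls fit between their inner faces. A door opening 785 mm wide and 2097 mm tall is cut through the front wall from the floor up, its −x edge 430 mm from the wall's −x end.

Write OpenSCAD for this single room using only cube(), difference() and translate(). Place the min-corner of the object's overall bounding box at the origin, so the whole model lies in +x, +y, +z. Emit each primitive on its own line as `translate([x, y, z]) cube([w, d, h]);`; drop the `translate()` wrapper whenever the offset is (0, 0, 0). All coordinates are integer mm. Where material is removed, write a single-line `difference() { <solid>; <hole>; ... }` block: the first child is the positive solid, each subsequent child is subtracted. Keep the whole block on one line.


difference() { cube([2820, 142, 2350]); translate([430, 0, 0]) cube([785, 142, 2097]); }
translate([0, 4438, 0]) cube([2820, 142, 2350]);
translate([0, 142, 0]) cube([142, 4296, 2350]);
translate([2678, 142, 0]) cube([142, 4296, 2350]);


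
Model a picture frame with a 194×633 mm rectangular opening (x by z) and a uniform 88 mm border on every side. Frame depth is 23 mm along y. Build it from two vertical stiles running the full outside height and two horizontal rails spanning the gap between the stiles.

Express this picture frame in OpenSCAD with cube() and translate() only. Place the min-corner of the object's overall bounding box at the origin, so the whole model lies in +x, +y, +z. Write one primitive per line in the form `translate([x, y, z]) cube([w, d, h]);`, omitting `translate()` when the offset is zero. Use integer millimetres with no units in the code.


cube([88, 23, 809]);
translate([282, 0, 0]) cube([88, 23, 809]);
translate([88, 0, 0]) cube([194, 23, 88]);
translate([88, 0, 721]) cube([194, 23, 88]);


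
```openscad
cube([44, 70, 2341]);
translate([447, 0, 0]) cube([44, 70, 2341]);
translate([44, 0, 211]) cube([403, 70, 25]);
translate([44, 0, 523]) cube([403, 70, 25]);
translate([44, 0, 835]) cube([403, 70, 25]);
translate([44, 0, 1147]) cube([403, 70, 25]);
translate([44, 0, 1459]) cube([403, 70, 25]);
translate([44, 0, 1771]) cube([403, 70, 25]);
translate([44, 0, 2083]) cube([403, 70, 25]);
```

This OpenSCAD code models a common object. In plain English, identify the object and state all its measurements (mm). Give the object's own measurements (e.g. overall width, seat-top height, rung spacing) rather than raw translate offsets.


A straight ladder. Two 44×70 mm vertical rails, 2341 mm tall, stand 491 mm apart (outside-to-outside) with their front faces coplanar on the −y side. 7 rungs, each 70 mm deep and 25 mm tall, span between the inner faces of the rails, front faces flush with the rails. The lowest rung's underside is at z = 211 mm and rungs are spaced 312 mm apart (underside to underside).


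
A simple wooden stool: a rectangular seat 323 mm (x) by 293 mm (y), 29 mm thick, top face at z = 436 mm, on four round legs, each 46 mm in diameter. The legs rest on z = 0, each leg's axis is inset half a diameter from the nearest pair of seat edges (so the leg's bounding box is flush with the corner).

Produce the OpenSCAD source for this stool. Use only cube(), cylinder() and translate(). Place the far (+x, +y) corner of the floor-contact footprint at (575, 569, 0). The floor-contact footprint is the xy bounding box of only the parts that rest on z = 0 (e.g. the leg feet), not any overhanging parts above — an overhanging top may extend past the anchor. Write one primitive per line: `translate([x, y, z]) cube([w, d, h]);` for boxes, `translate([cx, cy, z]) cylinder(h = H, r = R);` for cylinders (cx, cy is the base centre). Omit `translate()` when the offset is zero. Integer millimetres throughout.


translate([252, 276, 407]) cube([323, 293, 29]);
translate([275, 299, 0]) cylinder(h = 407, r = 23);
translate([552, 299, 0]) cylinder(h = 407, r = 23);
translate([275, 546, 0]) cylinder(h = 407, r = 23);
translate([552, 546, 0]) cylinder(h = 407, r = 23);


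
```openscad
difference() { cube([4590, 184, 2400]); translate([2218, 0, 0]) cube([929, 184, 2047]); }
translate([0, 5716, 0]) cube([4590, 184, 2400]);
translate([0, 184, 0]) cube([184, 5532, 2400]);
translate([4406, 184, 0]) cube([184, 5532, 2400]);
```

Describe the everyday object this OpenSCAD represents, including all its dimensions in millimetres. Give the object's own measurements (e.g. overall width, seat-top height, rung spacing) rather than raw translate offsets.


A single room: four walls, each 2400 mm tall and 184 mm thick, enclosing an outside footprint 4590×5900 mm (x × y), no floor or roof. The front and back walls (−y and +y sides) run the full x-width; the side walls fit between their inner faces. A door opening 929 mm wide and 2047 mm tall is cut through the front wall from the floor up, its −x edge 2218 mm from the wall's −x end.


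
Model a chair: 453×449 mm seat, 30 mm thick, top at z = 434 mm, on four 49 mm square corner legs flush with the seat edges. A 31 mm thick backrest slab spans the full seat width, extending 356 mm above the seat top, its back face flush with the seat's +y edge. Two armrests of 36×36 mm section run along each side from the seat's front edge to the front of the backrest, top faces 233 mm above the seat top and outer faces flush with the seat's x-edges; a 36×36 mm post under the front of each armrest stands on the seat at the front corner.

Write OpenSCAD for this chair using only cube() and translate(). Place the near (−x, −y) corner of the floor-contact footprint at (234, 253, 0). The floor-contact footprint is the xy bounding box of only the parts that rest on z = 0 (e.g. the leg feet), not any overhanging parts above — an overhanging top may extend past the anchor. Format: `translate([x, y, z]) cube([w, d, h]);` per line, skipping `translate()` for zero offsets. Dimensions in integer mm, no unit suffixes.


translate([234, 253, 404]) cube([453, 449, 30]);
translate([234, 253, 0]) cube([49, 49, 404]);
translate([638, 253, 0]) cube([49, 49, 404]);
translate([234, 653, 0]) cube([49, 49, 404]);
translate([638, 653, 0]) cube([49, 49, 404]);
translate([234, 671, 434]) cube([453, 31, 356]);
translate([234, 253, 631]) cube([36, 418, 36]);
translate([651, 253, 631]) cube([36, 418, 36]);
translate([234, 253, 434]) cube([36, 36, 197]);
translate([651, 253, 434]) cube([36, 36, 197]);


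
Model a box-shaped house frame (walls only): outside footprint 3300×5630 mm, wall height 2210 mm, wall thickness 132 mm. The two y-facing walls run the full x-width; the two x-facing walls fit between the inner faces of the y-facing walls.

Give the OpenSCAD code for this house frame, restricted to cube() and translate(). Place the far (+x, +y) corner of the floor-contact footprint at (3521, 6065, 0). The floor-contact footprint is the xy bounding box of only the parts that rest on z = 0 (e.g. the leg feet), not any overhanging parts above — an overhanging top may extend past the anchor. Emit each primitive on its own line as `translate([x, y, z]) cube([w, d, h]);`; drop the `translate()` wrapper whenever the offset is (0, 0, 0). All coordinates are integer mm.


translate([221, 435, 0]) cube([3300, 132, 2210]);
translate([221, 5933, 0]) cube([3300, 132, 2210]);
translate([221, 567, 0]) cube([132, 5366, 2210]);
translate([3389, 567, 0]) cube([132, 5366, 2210]);


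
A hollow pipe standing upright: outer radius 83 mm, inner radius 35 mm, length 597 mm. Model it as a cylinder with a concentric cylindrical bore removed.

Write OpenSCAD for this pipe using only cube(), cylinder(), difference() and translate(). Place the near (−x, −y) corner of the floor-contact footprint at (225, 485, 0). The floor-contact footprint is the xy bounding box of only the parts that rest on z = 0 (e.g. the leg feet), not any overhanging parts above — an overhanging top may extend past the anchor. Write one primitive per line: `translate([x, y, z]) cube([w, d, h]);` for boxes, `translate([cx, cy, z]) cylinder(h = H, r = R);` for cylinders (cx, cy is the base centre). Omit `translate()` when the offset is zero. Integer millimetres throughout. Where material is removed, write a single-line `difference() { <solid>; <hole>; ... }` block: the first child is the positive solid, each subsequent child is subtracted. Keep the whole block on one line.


difference() { translate([308, 568, 0]) cylinder(h = 597, r = 83); translate([308, 568, 0]) cylinder(h = 597, r = 35); }


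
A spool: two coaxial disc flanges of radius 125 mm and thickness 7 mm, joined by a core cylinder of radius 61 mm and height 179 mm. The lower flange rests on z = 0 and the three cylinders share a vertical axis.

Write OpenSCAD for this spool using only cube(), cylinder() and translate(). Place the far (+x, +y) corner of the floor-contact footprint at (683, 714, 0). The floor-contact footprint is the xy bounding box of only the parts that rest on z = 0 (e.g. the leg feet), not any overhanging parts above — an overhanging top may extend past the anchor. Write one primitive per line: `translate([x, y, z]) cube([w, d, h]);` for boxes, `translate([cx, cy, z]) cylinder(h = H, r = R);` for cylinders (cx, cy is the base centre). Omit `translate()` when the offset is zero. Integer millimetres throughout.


translate([558, 589, 0]) cylinder(h = 7, r = 125);
translate([558, 589, 7]) cylinder(h = 179, r = 61);
translate([558, 589, 186]) cylinder(h = 7, r = 125);


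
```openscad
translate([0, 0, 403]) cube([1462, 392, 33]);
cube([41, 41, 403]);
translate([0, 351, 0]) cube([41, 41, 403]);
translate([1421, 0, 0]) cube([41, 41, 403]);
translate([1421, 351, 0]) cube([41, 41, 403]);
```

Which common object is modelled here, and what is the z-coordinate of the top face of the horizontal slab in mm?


A bench. The seat-top height is 436 mm.

A long slab on four corner posts — a bench. The slab sits at z = 403 with thickness 33, so the top is 403 + 33 = 436 mm.


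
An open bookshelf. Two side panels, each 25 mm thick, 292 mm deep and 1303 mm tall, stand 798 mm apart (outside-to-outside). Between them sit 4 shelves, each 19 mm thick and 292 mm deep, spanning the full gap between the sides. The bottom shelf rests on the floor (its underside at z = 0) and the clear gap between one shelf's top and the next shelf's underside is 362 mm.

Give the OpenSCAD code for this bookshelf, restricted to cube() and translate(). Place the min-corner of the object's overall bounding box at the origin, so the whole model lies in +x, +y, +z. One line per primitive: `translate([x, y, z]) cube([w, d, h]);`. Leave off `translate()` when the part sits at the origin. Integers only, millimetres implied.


cube([25, 292, 1303]);
translate([773, 0, 0]) cube([25, 292, 1303]);
translate([25, 0, 0]) cube([748, 292, 19]);
translate([25, 0, 381]) cube([748, 292, 19]);
translate([25, 0, 762]) cube([748, 292, 19]);
translate([25, 0, 1143]) cube([748, 292, 19]);


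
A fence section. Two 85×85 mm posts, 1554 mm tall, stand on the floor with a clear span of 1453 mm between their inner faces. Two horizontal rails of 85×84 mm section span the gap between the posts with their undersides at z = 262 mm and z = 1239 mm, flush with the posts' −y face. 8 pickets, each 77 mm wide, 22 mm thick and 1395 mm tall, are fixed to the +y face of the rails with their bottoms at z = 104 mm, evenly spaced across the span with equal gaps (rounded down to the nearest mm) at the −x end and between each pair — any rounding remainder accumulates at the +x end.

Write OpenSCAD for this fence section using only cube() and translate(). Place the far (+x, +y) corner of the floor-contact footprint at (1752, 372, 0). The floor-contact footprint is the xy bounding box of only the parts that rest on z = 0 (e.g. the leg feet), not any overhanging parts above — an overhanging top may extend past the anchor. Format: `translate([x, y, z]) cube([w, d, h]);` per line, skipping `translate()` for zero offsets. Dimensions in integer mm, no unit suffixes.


translate([129, 287, 0]) cube([85, 85, 1554]);
translate([1667, 287, 0]) cube([85, 85, 1554]);
translate([214, 287, 262]) cube([1453, 85, 84]);
translate([214, 287, 1239]) cube([1453, 85, 84]);
translate([307, 372, 104]) cube([77, 22, 1395]);
translate([477, 372, 104]) cube([77, 22, 1395]);
translate([647, 372, 104]) cube([77, 22, 1395]);
translate([817, 372, 104]) cube([77, 22, 1395]);
translate([987, 372, 104]) cube([77, 22, 1395]);
translate([1157, 372, 104]) cube([77, 22, 1395]);
translate([1327, 372, 104]) cube([77, 22, 1395]);
translate([1497, 372, 104]) cube([77, 22, 1395]);


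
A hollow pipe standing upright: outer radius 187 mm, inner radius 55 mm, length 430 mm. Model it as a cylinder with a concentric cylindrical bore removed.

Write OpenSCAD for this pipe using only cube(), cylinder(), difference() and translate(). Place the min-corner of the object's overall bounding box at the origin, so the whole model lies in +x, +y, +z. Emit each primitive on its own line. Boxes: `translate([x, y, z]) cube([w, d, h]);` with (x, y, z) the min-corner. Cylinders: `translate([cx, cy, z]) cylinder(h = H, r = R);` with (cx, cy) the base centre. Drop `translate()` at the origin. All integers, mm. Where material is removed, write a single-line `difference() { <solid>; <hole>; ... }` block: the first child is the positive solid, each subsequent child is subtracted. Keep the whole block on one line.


difference() { translate([187, 187, 0]) cylinder(h = 430, r = 187); translate([187, 187, 0]) cylinder(h = 430, r = 55); }


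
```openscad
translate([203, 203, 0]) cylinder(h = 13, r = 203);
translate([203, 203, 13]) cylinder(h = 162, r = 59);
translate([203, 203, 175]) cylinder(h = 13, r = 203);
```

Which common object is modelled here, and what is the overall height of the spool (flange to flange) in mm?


A spool. The overall height is 188 mm.

Three coaxial cylinders, large–small–large — a spool. Two 13 mm flanges and a 162 mm core give 13 + 162 + 13 = 188 mm.


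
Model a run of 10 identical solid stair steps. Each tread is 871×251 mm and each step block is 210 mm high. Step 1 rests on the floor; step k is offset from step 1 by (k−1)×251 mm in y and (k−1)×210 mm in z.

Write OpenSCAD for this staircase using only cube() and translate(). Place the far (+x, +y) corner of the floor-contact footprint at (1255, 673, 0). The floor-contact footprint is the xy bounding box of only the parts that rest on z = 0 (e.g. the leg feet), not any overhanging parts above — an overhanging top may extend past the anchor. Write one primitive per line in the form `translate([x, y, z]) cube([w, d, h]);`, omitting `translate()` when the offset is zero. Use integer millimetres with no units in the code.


translate([384, 422, 0]) cube([871, 251, 210]);
translate([384, 673, 210]) cube([871, 251, 210]);
translate([384, 924, 420]) cube([871, 251, 210]);
translate([384, 1175, 630]) cube([871, 251, 210]);
translate([384, 1426, 840]) cube([871, 251, 210]);
translate([384, 1677, 1050]) cube([871, 251, 210]);
translate([384, 1928, 1260]) cube([871, 251, 210]);
translate([384, 2179, 1470]) cube([871, 251, 210]);
translate([384, 2430, 1680]) cube([871, 251, 210]);
translate([384, 2681, 1890]) cube([871, 251, 210]);


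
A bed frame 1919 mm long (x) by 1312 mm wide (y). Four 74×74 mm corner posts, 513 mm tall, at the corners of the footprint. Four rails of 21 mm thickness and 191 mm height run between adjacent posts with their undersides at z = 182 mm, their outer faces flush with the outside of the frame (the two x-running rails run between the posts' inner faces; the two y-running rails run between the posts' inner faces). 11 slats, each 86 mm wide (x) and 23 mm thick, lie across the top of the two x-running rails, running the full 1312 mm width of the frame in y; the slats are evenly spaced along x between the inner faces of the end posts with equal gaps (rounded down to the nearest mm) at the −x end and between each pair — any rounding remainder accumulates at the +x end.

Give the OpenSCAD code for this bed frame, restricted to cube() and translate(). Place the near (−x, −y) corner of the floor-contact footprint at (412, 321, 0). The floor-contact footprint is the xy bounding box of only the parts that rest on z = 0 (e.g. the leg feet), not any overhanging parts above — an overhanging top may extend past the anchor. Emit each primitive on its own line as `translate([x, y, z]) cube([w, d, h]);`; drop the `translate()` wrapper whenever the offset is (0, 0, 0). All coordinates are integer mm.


translate([412, 321, 0]) cube([74, 74, 513]);
translate([412, 1559, 0]) cube([74, 74, 513]);
translate([2257, 321, 0]) cube([74, 74, 513]);
translate([2257, 1559, 0]) cube([74, 74, 513]);
translate([486, 321, 182]) cube([1771, 21, 191]);
translate([486, 1612, 182]) cube([1771, 21, 191]);
translate([412, 395, 182]) cube([21, 1164, 191]);
translate([2310, 395, 182]) cube([21, 1164, 191]);
translate([554, 321, 373]) cube([86, 1312, 23]);
translate([708, 321, 373]) cube([86, 1312, 23]);
translate([862, 321, 373]) cube([86, 1312, 23]);
translate([1016, 321, 373]) cube([86, 1312, 23]);
translate([1170, 321, 373]) cube([86, 1312, 23]);
translate([1324, 321, 373]) cube([86, 1312, 23]);
translate([1478, 321, 373]) cube([86, 1312, 23]);
translate([1632, 321, 373]) cube([86, 1312, 23]);
translate([1786, 321, 373]) cube([86, 1312, 23]);
translate([1940, 321, 373]) cube([86, 1312, 23]);
translate([2094, 321, 373]) cube([86, 1312, 23]);


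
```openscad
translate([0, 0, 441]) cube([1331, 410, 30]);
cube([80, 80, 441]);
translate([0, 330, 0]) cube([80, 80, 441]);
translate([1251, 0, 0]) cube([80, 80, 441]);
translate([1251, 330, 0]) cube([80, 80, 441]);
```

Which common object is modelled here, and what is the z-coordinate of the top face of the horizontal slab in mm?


A bench. The seat-top height is 471 mm.

A long slab on four corner posts — a bench. The slab sits at z = 441 with thickness 30, so the top is 441 + 30 = 471 mm.


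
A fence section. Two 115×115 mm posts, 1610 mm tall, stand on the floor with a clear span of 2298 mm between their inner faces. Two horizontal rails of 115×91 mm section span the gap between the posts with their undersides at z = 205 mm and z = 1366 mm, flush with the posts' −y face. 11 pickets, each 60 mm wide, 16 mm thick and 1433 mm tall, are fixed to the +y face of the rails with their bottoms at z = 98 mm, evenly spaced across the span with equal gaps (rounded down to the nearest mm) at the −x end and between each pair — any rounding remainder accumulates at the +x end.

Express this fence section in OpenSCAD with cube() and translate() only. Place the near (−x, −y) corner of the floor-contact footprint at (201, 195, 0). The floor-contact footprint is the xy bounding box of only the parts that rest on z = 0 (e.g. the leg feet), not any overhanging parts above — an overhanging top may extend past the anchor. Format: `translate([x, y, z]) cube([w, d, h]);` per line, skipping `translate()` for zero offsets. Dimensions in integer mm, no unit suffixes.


translate([201, 195, 0]) cube([115, 115, 1610]);
translate([2614, 195, 0]) cube([115, 115, 1610]);
translate([316, 195, 205]) cube([2298, 115, 91]);
translate([316, 195, 1366]) cube([2298, 115, 91]);
translate([452, 310, 98]) cube([60, 16, 1433]);
translate([648, 310, 98]) cube([60, 16, 1433]);
translate([844, 310, 98]) cube([60, 16, 1433]);
translate([1040, 310, 98]) cube([60, 16, 1433]);
translate([1236, 310, 98]) cube([60, 16, 1433]);
translate([1432, 310, 98]) cube([60, 16, 1433]);
translate([1628, 310, 98]) cube([60, 16, 1433]);
translate([1824, 310, 98]) cube([60, 16, 1433]);
translate([2020, 310, 98]) cube([60, 16, 1433]);
translate([2216, 310, 98]) cube([60, 16, 1433]);
translate([2412, 310, 98]) cube([60, 16, 1433]);


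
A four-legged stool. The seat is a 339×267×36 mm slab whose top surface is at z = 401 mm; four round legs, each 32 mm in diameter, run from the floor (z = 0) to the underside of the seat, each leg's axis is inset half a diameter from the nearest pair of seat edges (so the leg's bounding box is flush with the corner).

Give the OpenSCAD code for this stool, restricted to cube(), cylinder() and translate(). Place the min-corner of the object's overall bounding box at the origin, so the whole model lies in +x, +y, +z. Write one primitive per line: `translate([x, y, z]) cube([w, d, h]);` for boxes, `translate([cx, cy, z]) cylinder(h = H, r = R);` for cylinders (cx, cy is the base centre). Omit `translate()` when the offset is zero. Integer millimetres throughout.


translate([0, 0, 365]) cube([339, 267, 36]);
translate([16, 16, 0]) cylinder(h = 365, r = 16);
translate([323, 16, 0]) cylinder(h = 365, r = 16);
translate([16, 251, 0]) cylinder(h = 365, r = 16);
translate([323, 251, 0]) cylinder(h = 365, r = 16);


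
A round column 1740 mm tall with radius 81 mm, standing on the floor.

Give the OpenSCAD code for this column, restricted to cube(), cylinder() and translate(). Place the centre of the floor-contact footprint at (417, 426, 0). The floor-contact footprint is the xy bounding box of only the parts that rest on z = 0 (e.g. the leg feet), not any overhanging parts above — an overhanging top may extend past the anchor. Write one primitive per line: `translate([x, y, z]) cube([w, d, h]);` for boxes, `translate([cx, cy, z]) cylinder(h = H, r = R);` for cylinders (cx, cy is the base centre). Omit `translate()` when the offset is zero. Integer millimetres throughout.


translate([417, 426, 0]) cylinder(h = 1740, r = 81);
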